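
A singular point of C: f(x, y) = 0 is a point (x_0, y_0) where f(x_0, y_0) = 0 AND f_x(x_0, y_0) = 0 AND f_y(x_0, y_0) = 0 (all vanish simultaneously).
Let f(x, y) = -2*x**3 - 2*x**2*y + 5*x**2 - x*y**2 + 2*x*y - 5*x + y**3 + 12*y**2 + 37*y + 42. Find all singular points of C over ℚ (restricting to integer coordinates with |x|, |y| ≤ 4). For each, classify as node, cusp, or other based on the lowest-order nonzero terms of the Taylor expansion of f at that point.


Singular points: {(2, -3)}; classification: node.

Compute partial derivatives:
  f_x = -6*x**2 - 4*x*y + 10*x - y**2 + 2*y - 5.
  f_y = -2*x**2 - 2*x*y + 2*x + 3*y**2 + 24*y + 37.
Scan x_0 ∈ {−4, ..., 4}. For each x_0, f_y(x_0, y) is a polynomial in y; find its integer roots y ∈ {−4, ..., 4}, then test f_x and f at those candidates.
  x = -4: f_y(-4, y) = 3*y**2 + 32*y - 3; no integer root y with |y| ≤ 4.
  x = -3: f_y(-3, y) = 3*y**2 + 30*y + 13; no integer root y with |y| ≤ 4.
  x = -2: f_y(-2, y) = 3*y**2 + 28*y + 25; vanishes at y ∈ {-1}. (-2, -1): f_x = -60 ≠ 0.
  x = -1: f_y(-1, y) = 3*y**2 + 26*y + 33; no integer root y with |y| ≤ 4.
  x = 0: f_y(0, y) = 3*y**2 + 24*y + 37; no integer root y with |y| ≤ 4.
  x = 1: f_y(1, y) = 3*y**2 + 22*y + 37; no integer root y with |y| ≤ 4.
  x = 2: f_y(2, y) = 3*y**2 + 20*y + 33; vanishes at y ∈ {-3}. (2, -3): f_x = 0, f = 0 — SINGULAR.
  x = 3: f_y(3, y) = 3*y**2 + 18*y + 25; no integer root y with |y| ≤ 4.
  x = 4: f_y(4, y) = 3*y**2 + 16*y + 13; vanishes at y ∈ {-1}. (4, -1): f_x = -48 ≠ 0.
Only singular point on the grid: (2, -3).
Classify: substitute x = 2 + u, y = -3 + v and expand: f = -2*u**3 - 2*u**2*v - u**2 - u*v**2 + v**3 + v**2.
No constant or linear terms (consistent with a singular point). Quadratic part: -u**2 + v**2. Cubic part: -2*u**3 - 2*u**2*v - u*v**2 + v**3.
The quadratic part v**2 - u**2 = (v − u)(v + u) splits into two distinct linear factors, so there are two distinct tangent lines y − -3 = ±(x − 2) — this is a node (ordinary double point).
Classification: node.


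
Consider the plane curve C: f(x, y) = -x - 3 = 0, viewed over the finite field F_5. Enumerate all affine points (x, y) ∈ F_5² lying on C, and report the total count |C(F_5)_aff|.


Affine F_5-points: {(2, 0), (2, 1), (2, 2), (2, 3), (2, 4)}; count = 5.

For each of the 25 pairs (x, y) ∈ F_5², evaluate f(x, y) mod 5. Record the zeros.
  x = 0: [0↦2, 1↦2, 2↦2, 3↦2, 4↦2]  zeros at y ∈ ∅
  x = 1: [0↦1, 1↦1, 2↦1, 3↦1, 4↦1]  zeros at y ∈ ∅
  x = 2: [0↦0, 1↦0, 2↦0, 3↦0, 4↦0]  zeros at y ∈ {0, 1, 2, 3, 4}
  x = 3: [0↦4, 1↦4, 2↦4, 3↦4, 4↦4]  zeros at y ∈ ∅
  x = 4: [0↦3, 1↦3, 2↦3, 3↦3, 4↦3]  zeros at y ∈ ∅
Collecting zeros: affine points = {(2, 0), (2, 1), (2, 2), (2, 3), (2, 4)}.
Total count |C(F_5)_aff| = 5.


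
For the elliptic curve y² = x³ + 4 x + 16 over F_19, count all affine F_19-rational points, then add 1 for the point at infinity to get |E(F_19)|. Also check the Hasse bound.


Affine points = {(0, 4), (0, 15), (3, 6), (3, 13), (4, 1), (4, 18), (5, 3), (5, 16), (6, 3), (6, 16), (7, 8), (7, 11), (8, 3), (8, 16), (10, 7), (10, 12), (11, 2), (11, 17), (12, 5), (12, 14), (13, 2), (13, 17), (14, 2), (14, 17), (17, 0), (18, 7), (18, 12)}; affine count = 27; |E(F_19)| = 28.

Discriminant check: Δ ∝ 4a³ + 27b² = 4·4³ + 27·16² = 4·64 + 27·256 ≡ 5 (mod 19). Nonzero ⇒ E is nonsingular.
For each x ∈ F_19, compute rhs = x³ + 4·x + 16 mod 19, then count y ∈ F_19 with y² ≡ rhs.
  x = 0: rhs = 16, matching y values: 4, 15 (2 points).
  x = 1: rhs = 2, matching y values: none (0 points).
  x = 2: rhs = 13, matching y values: none (0 points).
  x = 3: rhs = 17, matching y values: 6, 13 (2 points).
  x = 4: rhs = 1, matching y values: 1, 18 (2 points).
  x = 5: rhs = 9, matching y values: 3, 16 (2 points).
  x = 6: rhs = 9, matching y values: 3, 16 (2 points).
  x = 7: rhs = 7, matching y values: 8, 11 (2 points).
  x = 8: rhs = 9, matching y values: 3, 16 (2 points).
  x = 9: rhs = 2, matching y values: none (0 points).
  x = 10: rhs = 11, matching y values: 7, 12 (2 points).
  x = 11: rhs = 4, matching y values: 2, 17 (2 points).
  x = 12: rhs = 6, matching y values: 5, 14 (2 points).
  x = 13: rhs = 4, matching y values: 2, 17 (2 points).
  x = 14: rhs = 4, matching y values: 2, 17 (2 points).
  x = 15: rhs = 12, matching y values: none (0 points).
  x = 16: rhs = 15, matching y values: none (0 points).
  x = 17: rhs = 0, matching y values: 0 (1 points).
  x = 18: rhs = 11, matching y values: 7, 12 (2 points).
Total affine count: 27.
Full point count |E(F_19)| = 27 + 1 = 28.
Hasse bound: |28 − (19+1)| = |8| = 8 ≤ 2√19 ≈ 8.7178 ✓.


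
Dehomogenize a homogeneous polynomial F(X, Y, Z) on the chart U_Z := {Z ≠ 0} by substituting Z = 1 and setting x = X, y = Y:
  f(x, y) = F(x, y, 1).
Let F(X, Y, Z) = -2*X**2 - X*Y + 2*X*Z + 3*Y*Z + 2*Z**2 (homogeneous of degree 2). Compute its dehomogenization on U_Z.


f(x, y) = -2*x**2 - x*y + 2*x + 3*y + 2

On U_Z we set Z = 1. Each monomial c·X^i·Y^j·Z^k in F becomes c·x^i·y^j·1^k = c·x^i·y^j.
Substituting Z = 1: F(X, Y, 1) = -2*x**2 - x*y + 2*x + 3*y + 2.
Note: deg(f) ≤ deg(F) = 2; strict inequality happens when F is divisible by Z (lost terms).


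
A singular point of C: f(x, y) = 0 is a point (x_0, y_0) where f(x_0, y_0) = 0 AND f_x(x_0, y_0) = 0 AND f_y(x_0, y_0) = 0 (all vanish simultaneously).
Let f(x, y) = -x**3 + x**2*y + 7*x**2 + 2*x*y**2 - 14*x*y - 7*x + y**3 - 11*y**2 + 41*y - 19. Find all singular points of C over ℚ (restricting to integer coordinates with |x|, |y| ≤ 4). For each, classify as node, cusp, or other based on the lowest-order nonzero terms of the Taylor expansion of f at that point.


Singular points: {(3, 2)}; classification: cusp.

Compute partial derivatives:
  f_x = -3*x**2 + 2*x*y + 14*x + 2*y**2 - 14*y - 7.
  f_y = x**2 + 4*x*y - 14*x + 3*y**2 - 22*y + 41.
Scan x_0 ∈ {−4, ..., 4}. For each x_0, f_y(x_0, y) is a polynomial in y; find its integer roots y ∈ {−4, ..., 4}, then test f_x and f at those candidates.
  x = -4: f_y(-4, y) = 3*y**2 - 38*y + 113; no integer root y with |y| ≤ 4.
  x = -3: f_y(-3, y) = 3*y**2 - 34*y + 92; no integer root y with |y| ≤ 4.
  x = -2: f_y(-2, y) = 3*y**2 - 30*y + 73; no integer root y with |y| ≤ 4.
  x = -1: f_y(-1, y) = 3*y**2 - 26*y + 56; vanishes at y ∈ {4}. (-1, 4): f_x = -56 ≠ 0.
  x = 0: f_y(0, y) = 3*y**2 - 22*y + 41; no integer root y with |y| ≤ 4.
  x = 1: f_y(1, y) = 3*y**2 - 18*y + 28; no integer root y with |y| ≤ 4.
  x = 2: f_y(2, y) = 3*y**2 - 14*y + 17; no integer root y with |y| ≤ 4.
  x = 3: f_y(3, y) = 3*y**2 - 10*y + 8; vanishes at y ∈ {2}. (3, 2): f_x = 0, f = 0 — SINGULAR.
  x = 4: f_y(4, y) = 3*y**2 - 6*y + 1; no integer root y with |y| ≤ 4.
Only singular point on the grid: (3, 2).
Classify: substitute x = 3 + u, y = 2 + v and expand: f = -u**3 + u**2*v + 2*u*v**2 + v**3 + v**2.
No constant or linear terms (consistent with a singular point). Quadratic part: v**2. Cubic part: -u**3 + u**2*v + 2*u*v**2 + v**3.
The quadratic part v**2 is a perfect square, so there is a single (double) tangent line v = 0, i.e. y = 2. Restricting the cubic part to that line (v = 0) leaves -u**3 ≠ 0, so f is not divisible by v and the branch is v² ≈ u**3 to lowest order — this is a cusp.
Classification: cusp.


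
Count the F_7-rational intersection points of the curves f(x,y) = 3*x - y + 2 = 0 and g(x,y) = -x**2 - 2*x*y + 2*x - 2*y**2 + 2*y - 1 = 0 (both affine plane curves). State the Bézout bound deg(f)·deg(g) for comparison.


Common zeros: ∅; count = 0; Bézout bound = 2.

deg(f) = 1, deg(g) = 2, so Bézout bound = 2.
Scan x ∈ F_7. For each x, list the y ∈ F_7 with f(x, y) ≡ 0 and those with g(x, y) ≡ 0 (mod 7); the common zeros in that column are the intersection.
  x = 0: f ≡ 0 at y ∈ {2}; g ≡ 0 at y ∈ ∅; common: ∅.
  x = 1: f ≡ 0 at y ∈ {5}; g ≡ 0 at y ∈ {0}; common: ∅.
  x = 2: f ≡ 0 at y ∈ {1}; g ≡ 0 at y ∈ ∅; common: ∅.
  x = 3: f ≡ 0 at y ∈ {4}; g ≡ 0 at y ∈ ∅; common: ∅.
  x = 4: f ≡ 0 at y ∈ {0}; g ≡ 0 at y ∈ ∅; common: ∅.
  x = 5: f ≡ 0 at y ∈ {3}; g ≡ 0 at y ∈ ∅; common: ∅.
  x = 6: f ≡ 0 at y ∈ {6}; g ≡ 0 at y ∈ ∅; common: ∅.
Collecting: common zeros = ∅, so the count is 0.
Comparison with the Bézout bound: 0 ≤ 2 = deg(f)·deg(g), as expected for curves with no common component (the affine F_7-count falls short of the bound because intersections may lie at infinity, over extension fields, or carry multiplicity).


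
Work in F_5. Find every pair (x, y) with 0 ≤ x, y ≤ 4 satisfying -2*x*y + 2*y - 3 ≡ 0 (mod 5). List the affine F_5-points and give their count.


Affine F_5-points: {(0, 4), (2, 1), (3, 3), (4, 2)}; count = 4.

For each of the 25 pairs (x, y) ∈ F_5², evaluate f(x, y) mod 5. Record the zeros.
  x = 0: [0↦2, 1↦4, 2↦1, 3↦3, 4↦0]  zeros at y ∈ {4}
  x = 1: [0↦2, 1↦2, 2↦2, 3↦2, 4↦2]  zeros at y ∈ ∅
  x = 2: [0↦2, 1↦0, 2↦3, 3↦1, 4↦4]  zeros at y ∈ {1}
  x = 3: [0↦2, 1↦3, 2↦4, 3↦0, 4↦1]  zeros at y ∈ {3}
  x = 4: [0↦2, 1↦1, 2↦0, 3↦4, 4↦3]  zeros at y ∈ {2}
Collecting zeros: affine points = {(0, 4), (2, 1), (3, 3), (4, 2)}.
Total count |C(F_5)_aff| = 4.


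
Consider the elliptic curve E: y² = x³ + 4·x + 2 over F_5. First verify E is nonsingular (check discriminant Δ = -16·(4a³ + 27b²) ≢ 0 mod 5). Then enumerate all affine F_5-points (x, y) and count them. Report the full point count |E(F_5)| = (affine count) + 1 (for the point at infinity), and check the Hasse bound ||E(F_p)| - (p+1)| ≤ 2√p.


Affine points = {(3, 1), (3, 4)}; affine count = 2; |E(F_5)| = 3.

Discriminant check: Δ ∝ 4a³ + 27b² = 4·4³ + 27·2² = 4·64 + 27·4 ≡ 4 (mod 5). Nonzero ⇒ E is nonsingular.
For each x ∈ F_5, compute rhs = x³ + 4·x + 2 mod 5, then count y ∈ F_5 with y² ≡ rhs.
  x = 0: rhs = 2, matching y values: none (0 points).
  x = 1: rhs = 2, matching y values: none (0 points).
  x = 2: rhs = 3, matching y values: none (0 points).
  x = 3: rhs = 1, matching y values: 1, 4 (2 points).
  x = 4: rhs = 2, matching y values: none (0 points).
Total affine count: 2.
Full point count |E(F_5)| = 2 + 1 = 3.
Hasse bound: |3 − (5+1)| = |-3| = 3 ≤ 2√5 ≈ 4.4721 ✓.


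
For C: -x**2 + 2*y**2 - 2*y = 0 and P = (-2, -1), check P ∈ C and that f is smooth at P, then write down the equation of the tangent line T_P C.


Tangent line at P: 4*x - 6*y + 2 = 0.

Step 1: f(-2, -1) = 0, so P lies on C.
Step 2: partial derivatives
  f_x(x, y) = -2*x, f_y(x, y) = 4*y - 2.
  f_x(P) = 4, f_y(P) = -6 (gradient nonzero, so P is smooth).
Step 3: tangent line at P: 4·(x − -2) + -6·(y − -1) = 0.
Expanding: 4*x - 6*y + 2 = 0.


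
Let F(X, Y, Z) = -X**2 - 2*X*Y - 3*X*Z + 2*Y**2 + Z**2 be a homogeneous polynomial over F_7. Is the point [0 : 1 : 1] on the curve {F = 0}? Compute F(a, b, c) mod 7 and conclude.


F(0,1,1) ≡ 3 (mod 7); P is NOT on the curve.

Evaluate F(0, 1, 1) term-by-term (mod 7).
  -X**2 ↦ -1·0·1·1 = 0
  -2*X*Y ↦ -2·0·1·1 = 0
  -3*X*Z ↦ -3·0·1·1 = 0
  2*Y**2 ↦ 2·1·1·1 = 2
  Z**2 ↦ 1·1·1·1 = 1
Sum: F(0, 1, 1) = (0) + (0) + (0) + (2) + (1) = 3.
Reducing mod 7: 3 ≡ 3 (mod 7).
Since F(a, b, c) ≡ 3 ≠ 0 (mod 7), P does NOT lie on the curve.


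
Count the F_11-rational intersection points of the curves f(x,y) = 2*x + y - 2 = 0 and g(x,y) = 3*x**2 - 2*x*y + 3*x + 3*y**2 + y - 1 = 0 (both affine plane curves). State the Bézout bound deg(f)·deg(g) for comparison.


Common zeros: {(4, 5), (9, 6)}; count = 2; Bézout bound = 2.

deg(f) = 1, deg(g) = 2, so Bézout bound = 2.
Scan x ∈ F_11. For each x, list the y ∈ F_11 with f(x, y) ≡ 0 and those with g(x, y) ≡ 0 (mod 11); the common zeros in that column are the intersection.
  x = 0: f ≡ 0 at y ∈ {2}; g ≡ 0 at y ∈ ∅; common: ∅.
  x = 1: f ≡ 0 at y ∈ {0}; g ≡ 0 at y ∈ ∅; common: ∅.
  x = 2: f ≡ 0 at y ∈ {9}; g ≡ 0 at y ∈ {5, 7}; common: ∅.
  x = 3: f ≡ 0 at y ∈ {7}; g ≡ 0 at y ∈ {1, 8}; common: ∅.
  x = 4: f ≡ 0 at y ∈ {5}; g ≡ 0 at y ∈ {1, 5}; common: {5}.
  x = 5: f ≡ 0 at y ∈ {3}; g ≡ 0 at y ∈ {6, 8}; common: ∅.
  x = 6: f ≡ 0 at y ∈ {1}; g ≡ 0 at y ∈ ∅; common: ∅.
  x = 7: f ≡ 0 at y ∈ {10}; g ≡ 0 at y ∈ ∅; common: ∅.
  x = 8: f ≡ 0 at y ∈ {8}; g ≡ 0 at y ∈ ∅; common: ∅.
  x = 9: f ≡ 0 at y ∈ {6}; g ≡ 0 at y ∈ {6, 7}; common: {6}.
  x = 10: f ≡ 0 at y ∈ {4}; g ≡ 0 at y ∈ ∅; common: ∅.
Collecting: common zeros = {(4, 5), (9, 6)}, so the count is 2.
Comparison with the Bézout bound: 2 ≤ 2 = deg(f)·deg(g), as expected for curves with no common component (the bound is attained).


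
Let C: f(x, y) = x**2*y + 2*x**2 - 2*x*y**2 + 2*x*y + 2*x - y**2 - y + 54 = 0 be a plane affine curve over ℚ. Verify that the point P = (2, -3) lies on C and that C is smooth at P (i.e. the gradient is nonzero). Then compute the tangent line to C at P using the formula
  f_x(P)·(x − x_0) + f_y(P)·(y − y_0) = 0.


Tangent line at P: -26*x + 37*y + 163 = 0.

Step 1: f(2, -3) = 0, so P lies on C.
Step 2: partial derivatives
  f_x(x, y) = 2*x*y + 4*x - 2*y**2 + 2*y + 2, f_y(x, y) = x**2 - 4*x*y + 2*x - 2*y - 1.
  f_x(P) = -26, f_y(P) = 37 (gradient nonzero, so P is smooth).
Step 3: tangent line at P: -26·(x − 2) + 37·(y − -3) = 0.
Expanding: -26*x + 37*y + 163 = 0.


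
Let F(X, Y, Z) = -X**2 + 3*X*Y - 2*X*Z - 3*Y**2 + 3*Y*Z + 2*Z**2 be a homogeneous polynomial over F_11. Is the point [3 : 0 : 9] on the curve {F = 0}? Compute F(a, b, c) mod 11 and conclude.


F(3,0,9) ≡ 0 (mod 11); P is on the curve.

Evaluate F(3, 0, 9) term-by-term (mod 11).
  -X**2 ↦ -1·9·1·1 = -9
  3*X*Y ↦ 3·3·0·1 = 0
  -2*X*Z ↦ -2·3·1·9 = -54
  -3*Y**2 ↦ -3·1·0·1 = 0
  3*Y*Z ↦ 3·1·0·9 = 0
  2*Z**2 ↦ 2·1·1·81 = 162
Sum: F(3, 0, 9) = (-9) + (0) + (-54) + (0) + (0) + (162) = 99.
Reducing mod 11: 99 ≡ 0 (mod 11).
Since F(a, b, c) ≡ 0 (mod 11), P lies on the curve.


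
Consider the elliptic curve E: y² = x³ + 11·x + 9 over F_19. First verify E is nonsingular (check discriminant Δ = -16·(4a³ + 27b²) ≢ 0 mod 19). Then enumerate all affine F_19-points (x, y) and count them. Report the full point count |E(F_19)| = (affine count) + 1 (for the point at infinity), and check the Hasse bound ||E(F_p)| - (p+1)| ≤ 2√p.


Affine points = {(0, 3), (0, 16), (2, 1), (2, 18), (6, 5), (6, 14), (7, 7), (7, 12), (8, 1), (8, 18), (9, 1), (9, 18), (10, 6), (10, 13), (11, 6), (11, 13), (12, 8), (12, 11), (14, 0), (16, 5), (16, 14), (17, 6), (17, 13), (18, 4), (18, 15)}; affine count = 25; |E(F_19)| = 26.

Discriminant check: Δ ∝ 4a³ + 27b² = 4·11³ + 27·9² = 4·1331 + 27·81 ≡ 6 (mod 19). Nonzero ⇒ E is nonsingular.
For each x ∈ F_19, compute rhs = x³ + 11·x + 9 mod 19, then count y ∈ F_19 with y² ≡ rhs.
  x = 0: rhs = 9, matching y values: 3, 16 (2 points).
  x = 1: rhs = 2, matching y values: none (0 points).
  x = 2: rhs = 1, matching y values: 1, 18 (2 points).
  x = 3: rhs = 12, matching y values: none (0 points).
  x = 4: rhs = 3, matching y values: none (0 points).
  x = 5: rhs = 18, matching y values: none (0 points).
  x = 6: rhs = 6, matching y values: 5, 14 (2 points).
  x = 7: rhs = 11, matching y values: 7, 12 (2 points).
  x = 8: rhs = 1, matching y values: 1, 18 (2 points).
  x = 9: rhs = 1, matching y values: 1, 18 (2 points).
  x = 10: rhs = 17, matching y values: 6, 13 (2 points).
  x = 11: rhs = 17, matching y values: 6, 13 (2 points).
  x = 12: rhs = 7, matching y values: 8, 11 (2 points).
  x = 13: rhs = 12, matching y values: none (0 points).
  x = 14: rhs = 0, matching y values: 0 (1 points).
  x = 15: rhs = 15, matching y values: none (0 points).
  x = 16: rhs = 6, matching y values: 5, 14 (2 points).
  x = 17: rhs = 17, matching y values: 6, 13 (2 points).
  x = 18: rhs = 16, matching y values: 4, 15 (2 points).
Total affine count: 25.
Full point count |E(F_19)| = 25 + 1 = 26.
Hasse bound: |26 − (19+1)| = |6| = 6 ≤ 2√19 ≈ 8.7178 ✓.


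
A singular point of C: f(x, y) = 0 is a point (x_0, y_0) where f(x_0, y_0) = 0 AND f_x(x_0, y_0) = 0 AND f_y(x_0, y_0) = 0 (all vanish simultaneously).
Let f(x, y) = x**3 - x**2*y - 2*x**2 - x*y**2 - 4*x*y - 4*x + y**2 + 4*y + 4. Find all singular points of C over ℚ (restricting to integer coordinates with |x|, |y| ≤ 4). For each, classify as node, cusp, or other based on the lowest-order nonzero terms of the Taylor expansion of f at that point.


Singular points: {(0, -2)}; classification: cusp.

Compute partial derivatives:
  f_x = 3*x**2 - 2*x*y - 4*x - y**2 - 4*y - 4.
  f_y = -x**2 - 2*x*y - 4*x + 2*y + 4.
Scan x_0 ∈ {−4, ..., 4}. For each x_0, f_y(x_0, y) is a polynomial in y; find its integer roots y ∈ {−4, ..., 4}, then test f_x and f at those candidates.
  x = -4: f_y(-4, y) = 10*y + 4; no integer root y with |y| ≤ 4.
  x = -3: f_y(-3, y) = 8*y + 7; no integer root y with |y| ≤ 4.
  x = -2: f_y(-2, y) = 6*y + 8; no integer root y with |y| ≤ 4.
  x = -1: f_y(-1, y) = 4*y + 7; no integer root y with |y| ≤ 4.
  x = 0: f_y(0, y) = 2*y + 4; vanishes at y ∈ {-2}. (0, -2): f_x = 0, f = 0 — SINGULAR.
  x = 1: f_y(1, y) = -1; no integer root y with |y| ≤ 4.
  x = 2: f_y(2, y) = -2*y - 8; vanishes at y ∈ {-4}. (2, -4): f_x = 16 ≠ 0.
  x = 3: f_y(3, y) = -4*y - 17; no integer root y with |y| ≤ 4.
  x = 4: f_y(4, y) = -6*y - 28; no integer root y with |y| ≤ 4.
Only singular point on the grid: (0, -2).
Classify: substitute x = 0 + u, y = -2 + v and expand: f = u**3 - u**2*v - u*v**2 + v**2.
No constant or linear terms (consistent with a singular point). Quadratic part: v**2. Cubic part: u**3 - u**2*v - u*v**2.
The quadratic part v**2 is a perfect square, so there is a single (double) tangent line v = 0, i.e. y = -2. Restricting the cubic part to that line (v = 0) leaves u**3 ≠ 0, so f is not divisible by v and the branch is v² ≈ -u**3 to lowest order — this is a cusp.
Classification: cusp.


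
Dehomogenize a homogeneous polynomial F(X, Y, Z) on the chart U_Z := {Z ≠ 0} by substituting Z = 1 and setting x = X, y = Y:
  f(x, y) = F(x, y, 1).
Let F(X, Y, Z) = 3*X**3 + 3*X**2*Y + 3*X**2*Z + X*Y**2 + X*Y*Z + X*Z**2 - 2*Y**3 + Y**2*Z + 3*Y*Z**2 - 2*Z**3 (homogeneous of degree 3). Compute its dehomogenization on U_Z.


f(x, y) = 3*x**3 + 3*x**2*y + 3*x**2 + x*y**2 + x*y + x - 2*y**3 + y**2 + 3*y - 2

On U_Z we set Z = 1. Each monomial c·X^i·Y^j·Z^k in F becomes c·x^i·y^j·1^k = c·x^i·y^j.
Substituting Z = 1: F(X, Y, 1) = 3*x**3 + 3*x**2*y + 3*x**2 + x*y**2 + x*y + x - 2*y**3 + y**2 + 3*y - 2.
Note: deg(f) ≤ deg(F) = 3; strict inequality happens when F is divisible by Z (lost terms).


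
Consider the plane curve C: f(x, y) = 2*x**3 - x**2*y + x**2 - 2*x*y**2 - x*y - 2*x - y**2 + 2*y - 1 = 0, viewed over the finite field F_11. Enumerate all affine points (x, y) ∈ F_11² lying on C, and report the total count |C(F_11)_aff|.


Affine F_11-points: {(0, 1), (1, 0), (4, 3), (4, 6), (5, 0), (6, 6), (6, 7), (7, 4), (7, 10), (9, 5), (9, 6), (10, 0), (10, 9)}; count = 13.

For each of the 121 pairs (x, y) ∈ F_11², evaluate f(x, y) mod 11. Record the zeros.
  x = 0: [0↦10, 1↦0, 2↦10, 3↦7, 4↦2, 5↦6, 6↦8, 7↦8, 8↦6, 9↦2, 10↦7]  zeros at y ∈ {1}
  x = 1: [0↦0, 1↦8, 2↦10, 3↦6, 4↦7, 5↦2, 6↦2, 7↦7, 8↦6, 9↦10, 10↦8]  zeros at y ∈ {0}
  x = 2: [0↦4, 1↦6, 2↦9, 3↦2, 4↦7, 5↦2, 6↦9, 7↦6, 8↦4, 9↦3, 10↦3]  zeros at y ∈ ∅
  x = 3: [0↦1, 1↦6, 2↦8, 3↦7, 4↦3, 5↦7, 6↦8, 7↦6, 8↦1, 9↦4, 10↦4]  zeros at y ∈ ∅
  x = 4: [0↦3, 1↦9, 2↦8, 3↦0, 4↦7, 5↦7, 6↦0, 7↦8, 8↦9, 9↦3, 10↦1]  zeros at y ∈ {3, 6}
  x = 5: [0↦0, 1↦5, 2↦10, 3↦4, 4↦9, 5↦3, 6↦8, 7↦2, 8↦7, 9↦1, 10↦6]  zeros at y ∈ {0}
  x = 6: [0↦4, 1↦6, 2↦4, 3↦9, 4↦10, 5↦7, 6↦0, 7↦0, 8↦7, 9↦10, 10↦9]  zeros at y ∈ {6, 7}
  x = 7: [0↦5, 1↦2, 2↦2, 3↦5, 4↦0, 5↦9, 6↦10, 7↦3, 8↦10, 9↦9, 10↦0]  zeros at y ∈ {4, 10}
  x = 8: [0↦4, 1↦5, 2↦5, 3↦4, 4↦2, 5↦10, 6↦6, 7↦1, 8↦6, 9↦10, 10↦2]  zeros at y ∈ ∅
  x = 9: [0↦2, 1↦5, 2↦3, 3↦7, 4↦6, 5↦0, 6↦0, 7↦6, 8↦7, 9↦3, 10↦5]  zeros at y ∈ {5, 6}
  x = 10: [0↦0, 1↦3, 2↦8, 3↦4, 4↦2, 5↦2, 6↦4, 7↦8, 8↦3, 9↦0, 10↦10]  zeros at y ∈ {0, 9}
Collecting zeros: affine points = {(0, 1), (1, 0), (4, 3), (4, 6), (5, 0), (6, 6), (6, 7), (7, 4), (7, 10), (9, 5), (9, 6), (10, 0), (10, 9)}.
Total count |C(F_11)_aff| = 13.


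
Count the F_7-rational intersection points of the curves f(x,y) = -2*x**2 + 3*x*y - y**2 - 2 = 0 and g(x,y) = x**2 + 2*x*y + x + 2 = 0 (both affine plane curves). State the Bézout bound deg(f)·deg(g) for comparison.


Common zeros: {(1, 5)}; count = 1; Bézout bound = 4.

deg(f) = 2, deg(g) = 2, so Bézout bound = 4.
Scan x ∈ F_7. For each x, list the y ∈ F_7 with f(x, y) ≡ 0 and those with g(x, y) ≡ 0 (mod 7); the common zeros in that column are the intersection.
  x = 0: f ≡ 0 at y ∈ ∅; g ≡ 0 at y ∈ ∅; common: ∅.
  x = 1: f ≡ 0 at y ∈ {5}; g ≡ 0 at y ∈ {5}; common: {5}.
  x = 2: f ≡ 0 at y ∈ ∅; g ≡ 0 at y ∈ {5}; common: ∅.
  x = 3: f ≡ 0 at y ∈ {4, 5}; g ≡ 0 at y ∈ {0}; common: ∅.
  x = 4: f ≡ 0 at y ∈ {2, 3}; g ≡ 0 at y ∈ {6}; common: ∅.
  x = 5: f ≡ 0 at y ∈ ∅; g ≡ 0 at y ∈ {1}; common: ∅.
  x = 6: f ≡ 0 at y ∈ {2}; g ≡ 0 at y ∈ {1}; common: ∅.
Collecting: common zeros = {(1, 5)}, so the count is 1.
Comparison with the Bézout bound: 1 ≤ 4 = deg(f)·deg(g), as expected for curves with no common component (the affine F_7-count falls short of the bound because intersections may lie at infinity, over extension fields, or carry multiplicity).


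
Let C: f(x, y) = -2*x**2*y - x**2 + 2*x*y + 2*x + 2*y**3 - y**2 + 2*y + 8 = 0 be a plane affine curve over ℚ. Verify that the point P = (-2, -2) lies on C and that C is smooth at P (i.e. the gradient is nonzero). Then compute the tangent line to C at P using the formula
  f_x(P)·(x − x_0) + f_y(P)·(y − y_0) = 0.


Tangent line at P: -14*x + 18*y + 8 = 0.

Step 1: f(-2, -2) = 0, so P lies on C.
Step 2: partial derivatives
  f_x(x, y) = -4*x*y - 2*x + 2*y + 2, f_y(x, y) = -2*x**2 + 2*x + 6*y**2 - 2*y + 2.
  f_x(P) = -14, f_y(P) = 18 (gradient nonzero, so P is smooth).
Step 3: tangent line at P: -14·(x − -2) + 18·(y − -2) = 0.
Expanding: -14*x + 18*y + 8 = 0.


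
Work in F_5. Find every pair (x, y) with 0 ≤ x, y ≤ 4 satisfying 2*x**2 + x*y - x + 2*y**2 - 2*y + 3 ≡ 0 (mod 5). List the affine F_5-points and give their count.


Affine F_5-points: {(0, 3), (1, 1), (1, 2), (4, 1), (4, 3)}; count = 5.

For each of the 25 pairs (x, y) ∈ F_5², evaluate f(x, y) mod 5. Record the zeros.
  x = 0: [0↦3, 1↦3, 2↦2, 3↦0, 4↦2]  zeros at y ∈ {3}
  x = 1: [0↦4, 1↦0, 2↦0, 3↦4, 4↦2]  zeros at y ∈ {1, 2}
  x = 2: [0↦4, 1↦1, 2↦2, 3↦2, 4↦1]  zeros at y ∈ ∅
  x = 3: [0↦3, 1↦1, 2↦3, 3↦4, 4↦4]  zeros at y ∈ ∅
  x = 4: [0↦1, 1↦0, 2↦3, 3↦0, 4↦1]  zeros at y ∈ {1, 3}
Collecting zeros: affine points = {(0, 3), (1, 1), (1, 2), (4, 1), (4, 3)}.
Total count |C(F_5)_aff| = 5.


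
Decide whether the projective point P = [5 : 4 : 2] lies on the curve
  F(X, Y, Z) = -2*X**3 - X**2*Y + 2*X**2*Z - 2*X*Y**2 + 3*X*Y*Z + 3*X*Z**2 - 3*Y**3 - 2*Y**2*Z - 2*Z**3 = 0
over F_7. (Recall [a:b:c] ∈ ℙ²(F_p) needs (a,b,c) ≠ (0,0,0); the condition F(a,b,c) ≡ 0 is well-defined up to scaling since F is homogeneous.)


F(5,4,2) ≡ 2 (mod 7); P is NOT on the curve.

Evaluate F(5, 4, 2) term-by-term (mod 7).
  -2*X**3 ↦ -2·125·1·1 = -250
  -X**2*Y ↦ -1·25·4·1 = -100
  2*X**2*Z ↦ 2·25·1·2 = 100
  -2*X*Y**2 ↦ -2·5·16·1 = -160
  3*X*Y*Z ↦ 3·5·4·2 = 120
  3*X*Z**2 ↦ 3·5·1·4 = 60
  -3*Y**3 ↦ -3·1·64·1 = -192
  -2*Y**2*Z ↦ -2·1·16·2 = -64
  -2*Z**3 ↦ -2·1·1·8 = -16
Sum: F(5, 4, 2) = (-250) + (-100) + (100) + (-160) + (120) + (60) + (-192) + (-64) + (-16) = -502.
Reducing mod 7: -502 ≡ 2 (mod 7).
Since F(a, b, c) ≡ 2 ≠ 0 (mod 7), P does NOT lie on the curve.


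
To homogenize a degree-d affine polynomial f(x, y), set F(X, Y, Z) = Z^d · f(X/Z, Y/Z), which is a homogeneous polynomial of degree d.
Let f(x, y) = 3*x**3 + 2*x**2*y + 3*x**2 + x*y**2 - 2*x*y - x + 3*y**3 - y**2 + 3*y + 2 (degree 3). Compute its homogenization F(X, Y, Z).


F(X, Y, Z) = 3*X**3 + 2*X**2*Y + 3*X**2*Z + X*Y**2 - 2*X*Y*Z - X*Z**2 + 3*Y**3 - Y**2*Z + 3*Y*Z**2 + 2*Z**3

deg(f) = 3.
Substitute x = X/Z, y = Y/Z into f, then multiply by Z^3.
  monomial 3·x^3·y^0 ↦ 3·X^3·Y^0·Z^0.
  monomial 2·x^2·y^1 ↦ 2·X^2·Y^1·Z^0.
  monomial 3·x^2·y^0 ↦ 3·X^2·Y^0·Z^1.
  monomial 1·x^1·y^2 ↦ 1·X^1·Y^2·Z^0.
  monomial -2·x^1·y^1 ↦ -2·X^1·Y^1·Z^1.
  monomial -1·x^1·y^0 ↦ -1·X^1·Y^0·Z^2.
  monomial 3·x^0·y^3 ↦ 3·X^0·Y^3·Z^0.
  monomial -1·x^0·y^2 ↦ -1·X^0·Y^2·Z^1.
  monomial 3·x^0·y^1 ↦ 3·X^0·Y^1·Z^2.
  monomial 2·x^0·y^0 ↦ 2·X^0·Y^0·Z^3.
Collecting: F(X, Y, Z) = 3*X**3 + 2*X**2*Y + 3*X**2*Z + X*Y**2 - 2*X*Y*Z - X*Z**2 + 3*Y**3 - Y**2*Z + 3*Y*Z**2 + 2*Z**3.


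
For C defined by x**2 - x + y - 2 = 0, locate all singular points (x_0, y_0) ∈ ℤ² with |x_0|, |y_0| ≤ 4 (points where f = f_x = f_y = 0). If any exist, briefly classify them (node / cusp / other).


No singular points in the scanned grid; C is smooth there.

Compute partial derivatives:
  f_x = 2*x - 1.
  f_y = 1.
f_y = 1 is a nonzero constant, so f_y never vanishes: no point (x, y) can satisfy f = f_x = f_y = 0. In particular no (x, y) ∈ {−4, ..., 4}² is singular; the curve is smooth.


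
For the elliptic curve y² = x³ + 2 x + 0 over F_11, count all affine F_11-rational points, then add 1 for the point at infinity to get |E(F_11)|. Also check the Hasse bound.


Affine points = {(0, 0), (1, 5), (1, 6), (2, 1), (2, 10), (3, 0), (5, 5), (5, 6), (7, 4), (7, 7), (8, 0)}; affine count = 11; |E(F_11)| = 12.

Discriminant check: Δ ∝ 4a³ + 27b² = 4·2³ + 27·0² = 4·8 + 27·0 ≡ 10 (mod 11). Nonzero ⇒ E is nonsingular.
For each x ∈ F_11, compute rhs = x³ + 2·x + 0 mod 11, then count y ∈ F_11 with y² ≡ rhs.
  x = 0: rhs = 0, matching y values: 0 (1 points).
  x = 1: rhs = 3, matching y values: 5, 6 (2 points).
  x = 2: rhs = 1, matching y values: 1, 10 (2 points).
  x = 3: rhs = 0, matching y values: 0 (1 points).
  x = 4: rhs = 6, matching y values: none (0 points).
  x = 5: rhs = 3, matching y values: 5, 6 (2 points).
  x = 6: rhs = 8, matching y values: none (0 points).
  x = 7: rhs = 5, matching y values: 4, 7 (2 points).
  x = 8: rhs = 0, matching y values: 0 (1 points).
  x = 9: rhs = 10, matching y values: none (0 points).
  x = 10: rhs = 8, matching y values: none (0 points).
Total affine count: 11.
Full point count |E(F_11)| = 11 + 1 = 12.
Hasse bound: |12 − (11+1)| = |0| = 0 ≤ 2√11 ≈ 6.6332 ✓.


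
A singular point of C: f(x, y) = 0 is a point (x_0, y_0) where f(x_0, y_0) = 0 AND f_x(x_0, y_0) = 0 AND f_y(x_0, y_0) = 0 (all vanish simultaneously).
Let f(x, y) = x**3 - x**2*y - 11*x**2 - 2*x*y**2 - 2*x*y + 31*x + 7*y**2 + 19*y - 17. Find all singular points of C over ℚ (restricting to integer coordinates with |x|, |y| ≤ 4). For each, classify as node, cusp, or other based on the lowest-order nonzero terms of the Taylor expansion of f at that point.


Singular points: {(3, -2)}; classification: cusp.

Compute partial derivatives:
  f_x = 3*x**2 - 2*x*y - 22*x - 2*y**2 - 2*y + 31.
  f_y = -x**2 - 4*x*y - 2*x + 14*y + 19.
Scan x_0 ∈ {−4, ..., 4}. For each x_0, f_y(x_0, y) is a polynomial in y; find its integer roots y ∈ {−4, ..., 4}, then test f_x and f at those candidates.
  x = -4: f_y(-4, y) = 30*y + 11; no integer root y with |y| ≤ 4.
  x = -3: f_y(-3, y) = 26*y + 16; no integer root y with |y| ≤ 4.
  x = -2: f_y(-2, y) = 22*y + 19; no integer root y with |y| ≤ 4.
  x = -1: f_y(-1, y) = 18*y + 20; no integer root y with |y| ≤ 4.
  x = 0: f_y(0, y) = 14*y + 19; no integer root y with |y| ≤ 4.
  x = 1: f_y(1, y) = 10*y + 16; no integer root y with |y| ≤ 4.
  x = 2: f_y(2, y) = 6*y + 11; no integer root y with |y| ≤ 4.
  x = 3: f_y(3, y) = 2*y + 4; vanishes at y ∈ {-2}. (3, -2): f_x = 0, f = 0 — SINGULAR.
  x = 4: f_y(4, y) = -2*y - 5; no integer root y with |y| ≤ 4.
Only singular point on the grid: (3, -2).
Classify: substitute x = 3 + u, y = -2 + v and expand: f = u**3 - u**2*v - 2*u*v**2 + v**2.
No constant or linear terms (consistent with a singular point). Quadratic part: v**2. Cubic part: u**3 - u**2*v - 2*u*v**2.
The quadratic part v**2 is a perfect square, so there is a single (double) tangent line v = 0, i.e. y = -2. Restricting the cubic part to that line (v = 0) leaves u**3 ≠ 0, so f is not divisible by v and the branch is v² ≈ -u**3 to lowest order — this is a cusp.
Classification: cusp.


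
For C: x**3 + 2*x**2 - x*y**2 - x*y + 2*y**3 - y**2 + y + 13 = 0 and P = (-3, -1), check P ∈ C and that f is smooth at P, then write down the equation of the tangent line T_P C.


Tangent line at P: 15*x + 6*y + 51 = 0.

Step 1: f(-3, -1) = 0, so P lies on C.
Step 2: partial derivatives
  f_x(x, y) = 3*x**2 + 4*x - y**2 - y, f_y(x, y) = -2*x*y - x + 6*y**2 - 2*y + 1.
  f_x(P) = 15, f_y(P) = 6 (gradient nonzero, so P is smooth).
Step 3: tangent line at P: 15·(x − -3) + 6·(y − -1) = 0.
Expanding: 15*x + 6*y + 51 = 0.


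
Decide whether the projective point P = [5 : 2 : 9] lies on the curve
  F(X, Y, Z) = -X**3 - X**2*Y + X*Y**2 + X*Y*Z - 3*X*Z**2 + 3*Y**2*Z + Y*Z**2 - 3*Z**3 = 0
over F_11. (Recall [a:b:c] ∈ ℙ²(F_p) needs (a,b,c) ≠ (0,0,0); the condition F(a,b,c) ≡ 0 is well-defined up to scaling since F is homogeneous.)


F(5,2,9) ≡ 4 (mod 11); P is NOT on the curve.

Evaluate F(5, 2, 9) term-by-term (mod 11).
  -X**3 ↦ -1·125·1·1 = -125
  -X**2*Y ↦ -1·25·2·1 = -50
  X*Y**2 ↦ 1·5·4·1 = 20
  X*Y*Z ↦ 1·5·2·9 = 90
  -3*X*Z**2 ↦ -3·5·1·81 = -1215
  3*Y**2*Z ↦ 3·1·4·9 = 108
  Y*Z**2 ↦ 1·1·2·81 = 162
  -3*Z**3 ↦ -3·1·1·729 = -2187
Sum: F(5, 2, 9) = (-125) + (-50) + (20) + (90) + (-1215) + (108) + (162) + (-2187) = -3197.
Reducing mod 11: -3197 ≡ 4 (mod 11).
Since F(a, b, c) ≡ 4 ≠ 0 (mod 11), P does NOT lie on the curve.


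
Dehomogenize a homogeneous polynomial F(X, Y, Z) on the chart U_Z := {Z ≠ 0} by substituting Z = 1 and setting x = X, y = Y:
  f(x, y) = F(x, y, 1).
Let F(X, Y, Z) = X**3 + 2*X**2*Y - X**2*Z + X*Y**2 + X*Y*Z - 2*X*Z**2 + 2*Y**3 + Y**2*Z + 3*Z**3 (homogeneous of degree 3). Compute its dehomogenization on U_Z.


f(x, y) = x**3 + 2*x**2*y - x**2 + x*y**2 + x*y - 2*x + 2*y**3 + y**2 + 3

On U_Z we set Z = 1. Each monomial c·X^i·Y^j·Z^k in F becomes c·x^i·y^j·1^k = c·x^i·y^j.
Substituting Z = 1: F(X, Y, 1) = x**3 + 2*x**2*y - x**2 + x*y**2 + x*y - 2*x + 2*y**3 + y**2 + 3.
Note: deg(f) ≤ deg(F) = 3; strict inequality happens when F is divisible by Z (lost terms).


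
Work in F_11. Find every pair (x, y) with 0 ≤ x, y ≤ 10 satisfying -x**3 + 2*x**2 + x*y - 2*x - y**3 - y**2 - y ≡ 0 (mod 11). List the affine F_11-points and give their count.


Affine F_11-points: {(0, 0), (1, 6), (2, 8), (8, 10), (10, 2)}; count = 5.

For each of the 121 pairs (x, y) ∈ F_11², evaluate f(x, y) mod 11. Record the zeros.
  x = 0: [0↦0, 1↦8, 2↦8, 3↦5, 4↦4, 5↦10, 6↦6, 7↦8, 8↦10, 9↦6, 10↦1]  zeros at y ∈ {0}
  x = 1: [0↦10, 1↦8, 2↦9, 3↦7, 4↦7, 5↦3, 6↦0, 7↦3, 8↦6, 9↦3, 10↦10]  zeros at y ∈ {6}
  x = 2: [0↦7, 1↦6, 2↦8, 3↦7, 4↦8, 5↦5, 6↦3, 7↦7, 8↦0, 9↦9, 10↦6]  zeros at y ∈ {8}
  x = 3: [0↦7, 1↦7, 2↦10, 3↦10, 4↦1, 5↦10, 6↦9, 7↦3, 8↦8, 9↦7, 10↦5]  zeros at y ∈ ∅
  x = 4: [0↦4, 1↦5, 2↦9, 3↦10, 4↦2, 5↦1, 6↦1, 7↦7, 8↦2, 9↦2, 10↦1]  zeros at y ∈ ∅
  x = 5: [0↦3, 1↦5, 2↦10, 3↦1, 4↦5, 5↦5, 6↦6, 7↦2, 8↦9, 9↦10, 10↦10]  zeros at y ∈ ∅
  x = 6: [0↦9, 1↦1, 2↦7, 3↦10, 4↦4, 5↦5, 6↦7, 7↦4, 8↦1, 9↦3, 10↦4]  zeros at y ∈ ∅
  x = 7: [0↦5, 1↦9, 2↦5, 3↦9, 4↦4, 5↦6, 6↦9, 7↦7, 8↦5, 9↦8, 10↦10]  zeros at y ∈ ∅
  x = 8: [0↦7, 1↦1, 2↦9, 3↦3, 4↦10, 5↦2, 6↦6, 7↦5, 8↦4, 9↦8, 10↦0]  zeros at y ∈ {10}
  x = 9: [0↦9, 1↦4, 2↦2, 3↦8, 4↦5, 5↦9, 6↦3, 7↦3, 8↦3, 9↦8, 10↦1]  zeros at y ∈ ∅
  x = 10: [0↦5, 1↦1, 2↦0, 3↦7, 4↦5, 5↦10, 6↦5, 7↦6, 8↦7, 9↦2, 10↦7]  zeros at y ∈ {2}
Collecting zeros: affine points = {(0, 0), (1, 6), (2, 8), (8, 10), (10, 2)}.
Total count |C(F_11)_aff| = 5.


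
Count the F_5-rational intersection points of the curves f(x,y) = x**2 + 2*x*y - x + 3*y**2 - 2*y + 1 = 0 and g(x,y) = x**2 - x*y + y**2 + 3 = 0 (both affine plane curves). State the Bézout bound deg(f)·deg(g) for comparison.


Common zeros: ∅; count = 0; Bézout bound = 4.

deg(f) = 2, deg(g) = 2, so Bézout bound = 4.
Scan x ∈ F_5. For each x, list the y ∈ F_5 with f(x, y) ≡ 0 and those with g(x, y) ≡ 0 (mod 5); the common zeros in that column are the intersection.
  x = 0: f ≡ 0 at y ∈ ∅; g ≡ 0 at y ∈ ∅; common: ∅.
  x = 1: f ≡ 0 at y ∈ ∅; g ≡ 0 at y ∈ {3}; common: ∅.
  x = 2: f ≡ 0 at y ∈ ∅; g ≡ 0 at y ∈ {3, 4}; common: ∅.
  x = 3: f ≡ 0 at y ∈ ∅; g ≡ 0 at y ∈ {1, 2}; common: ∅.
  x = 4: f ≡ 0 at y ∈ {4}; g ≡ 0 at y ∈ {2}; common: ∅.
Collecting: common zeros = ∅, so the count is 0.
Comparison with the Bézout bound: 0 ≤ 4 = deg(f)·deg(g), as expected for curves with no common component (the affine F_5-count falls short of the bound because intersections may lie at infinity, over extension fields, or carry multiplicity).


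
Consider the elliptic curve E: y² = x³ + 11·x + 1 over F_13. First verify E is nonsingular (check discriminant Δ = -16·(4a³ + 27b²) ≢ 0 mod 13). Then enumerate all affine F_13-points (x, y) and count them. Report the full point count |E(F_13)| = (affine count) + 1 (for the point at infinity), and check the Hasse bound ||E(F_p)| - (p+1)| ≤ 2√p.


Affine points = {(0, 1), (0, 12), (1, 0), (3, 3), (3, 10), (5, 5), (5, 8), (6, 6), (6, 7), (8, 4), (8, 9), (9, 6), (9, 7), (11, 6), (11, 7)}; affine count = 15; |E(F_13)| = 16.

Discriminant check: Δ ∝ 4a³ + 27b² = 4·11³ + 27·1² = 4·1331 + 27·1 ≡ 8 (mod 13). Nonzero ⇒ E is nonsingular.
For each x ∈ F_13, compute rhs = x³ + 11·x + 1 mod 13, then count y ∈ F_13 with y² ≡ rhs.
  x = 0: rhs = 1, matching y values: 1, 12 (2 points).
  x = 1: rhs = 0, matching y values: 0 (1 points).
  x = 2: rhs = 5, matching y values: none (0 points).
  x = 3: rhs = 9, matching y values: 3, 10 (2 points).
  x = 4: rhs = 5, matching y values: none (0 points).
  x = 5: rhs = 12, matching y values: 5, 8 (2 points).
  x = 6: rhs = 10, matching y values: 6, 7 (2 points).
  x = 7: rhs = 5, matching y values: none (0 points).
  x = 8: rhs = 3, matching y values: 4, 9 (2 points).
  x = 9: rhs = 10, matching y values: 6, 7 (2 points).
  x = 10: rhs = 6, matching y values: none (0 points).
  x = 11: rhs = 10, matching y values: 6, 7 (2 points).
  x = 12: rhs = 2, matching y values: none (0 points).
Total affine count: 15.
Full point count |E(F_13)| = 15 + 1 = 16.
Hasse bound: |16 − (13+1)| = |2| = 2 ≤ 2√13 ≈ 7.2111 ✓.


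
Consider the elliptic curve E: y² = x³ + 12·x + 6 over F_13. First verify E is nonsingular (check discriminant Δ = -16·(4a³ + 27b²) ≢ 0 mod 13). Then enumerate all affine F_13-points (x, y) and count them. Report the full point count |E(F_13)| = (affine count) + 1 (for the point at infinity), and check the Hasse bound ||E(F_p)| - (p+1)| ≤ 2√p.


Affine points = {(2, 5), (2, 8), (3, 2), (3, 11), (4, 1), (4, 12), (5, 3), (5, 10), (7, 2), (7, 11), (8, 4), (8, 9), (11, 0)}; affine count = 13; |E(F_13)| = 14.

Discriminant check: Δ ∝ 4a³ + 27b² = 4·12³ + 27·6² = 4·1728 + 27·36 ≡ 6 (mod 13). Nonzero ⇒ E is nonsingular.
For each x ∈ F_13, compute rhs = x³ + 12·x + 6 mod 13, then count y ∈ F_13 with y² ≡ rhs.
  x = 0: rhs = 6, matching y values: none (0 points).
  x = 1: rhs = 6, matching y values: none (0 points).
  x = 2: rhs = 12, matching y values: 5, 8 (2 points).
  x = 3: rhs = 4, matching y values: 2, 11 (2 points).
  x = 4: rhs = 1, matching y values: 1, 12 (2 points).
  x = 5: rhs = 9, matching y values: 3, 10 (2 points).
  x = 6: rhs = 8, matching y values: none (0 points).
  x = 7: rhs = 4, matching y values: 2, 11 (2 points).
  x = 8: rhs = 3, matching y values: 4, 9 (2 points).
  x = 9: rhs = 11, matching y values: none (0 points).
  x = 10: rhs = 8, matching y values: none (0 points).
  x = 11: rhs = 0, matching y values: 0 (1 points).
  x = 12: rhs = 6, matching y values: none (0 points).
Total affine count: 13.
Full point count |E(F_13)| = 13 + 1 = 14.
Hasse bound: |14 − (13+1)| = |0| = 0 ≤ 2√13 ≈ 7.2111 ✓.


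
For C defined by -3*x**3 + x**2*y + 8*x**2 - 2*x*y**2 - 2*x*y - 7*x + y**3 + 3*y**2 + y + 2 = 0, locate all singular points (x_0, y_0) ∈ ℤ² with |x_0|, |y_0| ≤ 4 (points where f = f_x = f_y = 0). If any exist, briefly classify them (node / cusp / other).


Singular points: {(1, 0)}; classification: node.

Compute partial derivatives:
  f_x = -9*x**2 + 2*x*y + 16*x - 2*y**2 - 2*y - 7.
  f_y = x**2 - 4*x*y - 2*x + 3*y**2 + 6*y + 1.
Scan x_0 ∈ {−4, ..., 4}. For each x_0, f_y(x_0, y) is a polynomial in y; find its integer roots y ∈ {−4, ..., 4}, then test f_x and f at those candidates.
  x = -4: f_y(-4, y) = 3*y**2 + 22*y + 25; no integer root y with |y| ≤ 4.
  x = -3: f_y(-3, y) = 3*y**2 + 18*y + 16; no integer root y with |y| ≤ 4.
  x = -2: f_y(-2, y) = 3*y**2 + 14*y + 9; no integer root y with |y| ≤ 4.
  x = -1: f_y(-1, y) = 3*y**2 + 10*y + 4; no integer root y with |y| ≤ 4.
  x = 0: f_y(0, y) = 3*y**2 + 6*y + 1; no integer root y with |y| ≤ 4.
  x = 1: f_y(1, y) = 3*y**2 + 2*y; vanishes at y ∈ {0}. (1, 0): f_x = 0, f = 0 — SINGULAR.
  x = 2: f_y(2, y) = 3*y**2 - 2*y + 1; no integer root y with |y| ≤ 4.
  x = 3: f_y(3, y) = 3*y**2 - 6*y + 4; no integer root y with |y| ≤ 4.
  x = 4: f_y(4, y) = 3*y**2 - 10*y + 9; no integer root y with |y| ≤ 4.
Only singular point on the grid: (1, 0).
Classify: substitute x = 1 + u, y = 0 + v and expand: f = -3*u**3 + u**2*v - u**2 - 2*u*v**2 + v**3 + v**2.
No constant or linear terms (consistent with a singular point). Quadratic part: -u**2 + v**2. Cubic part: -3*u**3 + u**2*v - 2*u*v**2 + v**3.
The quadratic part v**2 - u**2 = (v − u)(v + u) splits into two distinct linear factors, so there are two distinct tangent lines y − 0 = ±(x − 1) — this is a node (ordinary double point).
Classification: node.


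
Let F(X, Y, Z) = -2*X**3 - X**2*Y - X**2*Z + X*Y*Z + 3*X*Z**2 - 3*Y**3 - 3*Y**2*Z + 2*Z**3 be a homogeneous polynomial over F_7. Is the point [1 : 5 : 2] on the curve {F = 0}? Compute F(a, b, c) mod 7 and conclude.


F(1,5,2) ≡ 1 (mod 7); P is NOT on the curve.

Evaluate F(1, 5, 2) term-by-term (mod 7).
  -2*X**3 ↦ -2·1·1·1 = -2
  -X**2*Y ↦ -1·1·5·1 = -5
  -X**2*Z ↦ -1·1·1·2 = -2
  X*Y*Z ↦ 1·1·5·2 = 10
  3*X*Z**2 ↦ 3·1·1·4 = 12
  -3*Y**3 ↦ -3·1·125·1 = -375
  -3*Y**2*Z ↦ -3·1·25·2 = -150
  2*Z**3 ↦ 2·1·1·8 = 16
Sum: F(1, 5, 2) = (-2) + (-5) + (-2) + (10) + (12) + (-375) + (-150) + (16) = -496.
Reducing mod 7: -496 ≡ 1 (mod 7).
Since F(a, b, c) ≡ 1 ≠ 0 (mod 7), P does NOT lie on the curve.


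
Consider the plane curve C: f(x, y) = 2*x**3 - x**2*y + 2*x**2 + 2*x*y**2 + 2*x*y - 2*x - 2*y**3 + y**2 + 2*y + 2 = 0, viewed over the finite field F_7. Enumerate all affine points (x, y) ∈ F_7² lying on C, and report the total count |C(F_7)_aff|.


Affine F_7-points: {(1, 3), (4, 0), (5, 2), (5, 5), (6, 1)}; count = 5.

For each of the 49 pairs (x, y) ∈ F_7², evaluate f(x, y) mod 7. Record the zeros.
  x = 0: [0↦2, 1↦3, 2↦1, 3↦5, 4↦3, 5↦4, 6↦3]  zeros at y ∈ ∅
  x = 1: [0↦4, 1↦1, 2↦6, 3↦0, 4↦6, 5↦5, 6↦6]  zeros at y ∈ {3}
  x = 2: [0↦1, 1↦6, 2↦2, 3↦5, 4↦3, 5↦5, 6↦6]  zeros at y ∈ ∅
  x = 3: [0↦5, 1↦2, 2↦1, 3↦4, 4↦6, 5↦2, 6↦1]  zeros at y ∈ ∅
  x = 4: [0↦0, 1↦1, 2↦1, 3↦2, 4↦6, 5↦1, 6↦3]  zeros at y ∈ {0}
  x = 5: [0↦5, 1↦1, 2↦0, 3↦4, 4↦1, 5↦0, 6↦3]  zeros at y ∈ {2, 5}
  x = 6: [0↦4, 1↦0, 2↦3, 3↦1, 4↦3, 5↦4, 6↦6]  zeros at y ∈ {1}
Collecting zeros: affine points = {(1, 3), (4, 0), (5, 2), (5, 5), (6, 1)}.
Total count |C(F_7)_aff| = 5.
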